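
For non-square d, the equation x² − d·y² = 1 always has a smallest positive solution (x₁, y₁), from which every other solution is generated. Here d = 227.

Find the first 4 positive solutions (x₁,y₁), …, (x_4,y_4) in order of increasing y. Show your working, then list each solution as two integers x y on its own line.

√227 → a₀=15, period (15,30); ℓ=2 even so k=1
k=0  a_k=15  p_k/q_k = 15/1
k=1  a_k=15  p_k/q_k = 226/15
→ (226, 15).  Check: 226²=51076, 227·15²=51075, difference 1.
k=2:  x_2 = 226·226+227·15·15 = 102151,  y_2 = 226·15+15·226 = 6780
k=3:  x_3 = 226·102151+227·15·6780 = 46172026,  y_3 = 226·6780+15·102151 = 3064545
k=4:  x_4 = 226·46172026+227·15·3064545 = 20869653601,  y_4 = 226·3064545+15·46172026 = 1385167560

226 15
102151 6780
46172026 3064545
20869653601 1385167560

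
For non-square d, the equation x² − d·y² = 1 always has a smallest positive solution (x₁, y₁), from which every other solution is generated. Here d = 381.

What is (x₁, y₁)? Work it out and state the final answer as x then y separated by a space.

1015 52

√381 → a₀=19, period (1,1,12,1,1,38); ℓ=6 even so k=5
k=0  a_k=19  p_k/q_k = 19/1
k=1  a_k=1  p_k/q_k = 20/1
k=2  a_k=1  p_k/q_k = 39/2
k=3  a_k=12  p_k/q_k = 488/25
k=4  a_k=1  p_k/q_k = 527/27
k=5  a_k=1  p_k/q_k = 1015/52
fundamental: x₁=1015, y₁=52  (since 1030225 − 381·2704 = 1)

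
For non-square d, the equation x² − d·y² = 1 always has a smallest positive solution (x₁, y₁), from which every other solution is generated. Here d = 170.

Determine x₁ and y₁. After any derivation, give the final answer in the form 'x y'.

[13; 26] for √170; ℓ=1 ⇒ convergent index 1
step 0: (13, 1)  from 13·(1,0) + (0,1)
step 1: (339, 26)  from 26·(13,1) + (1,0)
→ (339, 26).  Check: 339²=114921, 170·26²=114920, difference 1.

339 26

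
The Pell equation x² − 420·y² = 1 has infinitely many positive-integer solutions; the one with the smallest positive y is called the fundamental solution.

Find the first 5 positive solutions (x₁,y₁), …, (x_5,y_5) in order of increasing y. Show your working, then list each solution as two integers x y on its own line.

√420 = [20; 2,40, …], period ℓ=2 (even) → k=1
a_0=20:  p_0=20·1+0=20,  q_0=20·0+1=1
a_1=2:  p_1=2·20+1=41,  q_1=2·1+0=2
→ (41, 2).  Check: 41²=1681, 420·2²=1680, difference 1.
n=2: (41,2)∘(41,2) = (41·41+420·2·2, 41·2+2·41) = (3361,164)
n=3: (3361,164)∘(41,2) = (41·3361+420·2·164, 41·164+2·3361) = (275561,13446)
n=4: (275561,13446)∘(41,2) = (41·275561+420·2·13446, 41·13446+2·275561) = (22592641,1102408)
n=5: (22592641,1102408)∘(41,2) = (41·22592641+420·2·1102408, 41·1102408+2·22592641) = (1852321001,90384010)

41 2
3361 164
275561 13446
22592641 1102408
1852321001 90384010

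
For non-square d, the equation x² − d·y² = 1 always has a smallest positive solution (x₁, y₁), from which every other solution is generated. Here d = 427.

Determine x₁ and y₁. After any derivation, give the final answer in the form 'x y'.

d=427: √d = [20; 1,1,1,40] (ℓ=4, even), read p_3/q_3
i=0: a=20 ⇒ p=20, q=1
…
i=2: a=1 ⇒ p=41, q=2
i=3: a=1 ⇒ p=62, q=3
(x₁, y₁) = (62, 3);  62² − 427·3² = 1 ✓

62 3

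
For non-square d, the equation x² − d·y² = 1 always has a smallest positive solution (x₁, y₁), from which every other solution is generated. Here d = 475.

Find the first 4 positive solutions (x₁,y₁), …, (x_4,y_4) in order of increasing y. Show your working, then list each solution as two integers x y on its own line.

d=475: √d = [21; 1,3,1,6,2,6,1,3,1,42] (ℓ=10, even), read p_9/q_9
i=0: a=21 ⇒ p=21, q=1
…
i=2: a=3 ⇒ p=87, q=4
i=3: a=1 ⇒ p=109, q=5
i=4: a=6 ⇒ p=741, q=34
i=5: a=2 ⇒ p=1591, q=73
i=6: a=6 ⇒ p=10287, q=472
i=7: a=1 ⇒ p=11878, q=545
i=8: a=3 ⇒ p=45921, q=2107
i=9: a=1 ⇒ p=57799, q=2652
(x₁, y₁) = (57799, 2652);  57799² − 475·2652² = 1 ✓
(57799+2652√475)^2 = 6681448801 + 306565896√475
(57799+2652√475)^3 = 772362118440199 + 35438404443156√475
(57799+2652√475)^4 = 89283516160768675201 + 4096608676513381392√475

57799 2652
6681448801 306565896
772362118440199 35438404443156
89283516160768675201 4096608676513381392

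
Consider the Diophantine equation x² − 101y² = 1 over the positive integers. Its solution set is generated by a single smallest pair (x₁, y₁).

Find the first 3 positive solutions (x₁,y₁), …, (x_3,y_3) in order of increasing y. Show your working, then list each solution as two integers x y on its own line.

√101 = [10; 20, …], period ℓ=1 (odd) → k=1
k=0  a_k=10  p_k/q_k = 10/1
k=1  a_k=20  p_k/q_k = 201/20
→ (201, 20).  Check: 201²=40401, 101·20²=40400, difference 1.
k=2:  x_2 = 201·201+101·20·20 = 80801,  y_2 = 201·20+20·201 = 8040
k=3:  x_3 = 201·80801+101·20·8040 = 32481801,  y_3 = 201·8040+20·80801 = 3232060

201 20
80801 8040
32481801 3232060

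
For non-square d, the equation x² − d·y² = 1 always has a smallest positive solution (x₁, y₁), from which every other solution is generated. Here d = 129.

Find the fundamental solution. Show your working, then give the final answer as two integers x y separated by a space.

[11; 2,1,3,1,6,1,3,1,2,22] for √129; ℓ=10 ⇒ convergent index 9
a_0=11:  p_0=11·1+0=11,  q_0=11·0+1=1
…
a_4=1:  p_4=1·125+34=159,  q_4=1·11+3=14
…
a_8=1:  p_8=1·4793+1238=6031,  q_8=1·422+109=531
a_9=2:  p_9=2·6031+4793=16855,  q_9=2·531+422=1484
→ (16855, 1484).  Check: 16855²=284091025, 129·1484²=284091024, difference 1.

16855 1484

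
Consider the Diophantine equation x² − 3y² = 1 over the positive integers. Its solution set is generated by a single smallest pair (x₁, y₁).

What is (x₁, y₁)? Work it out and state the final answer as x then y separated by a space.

2 1

√3 = [1; 1,2, …], period ℓ=2 (even) → k=1
step 0: (1, 1)  from 1·(1,0) + (0,1)
step 1: (2, 1)  from 1·(1,1) + (1,0)
→ (2, 1).  Check: 2²=4, 3·1²=3, difference 1.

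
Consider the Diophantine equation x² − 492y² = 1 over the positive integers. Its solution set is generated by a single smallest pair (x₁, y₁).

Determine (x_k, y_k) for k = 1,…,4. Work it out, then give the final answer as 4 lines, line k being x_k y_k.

√492 → a₀=22, period (5,1,1,10,1,1,5,44); ℓ=8 even so k=7
step 0: (22, 1)  from 22·(1,0) + (0,1)
…
step 5: (2817, 127)  from 1·(2573,116) + (244,11)
step 6: (5390, 243)  from 1·(2817,127) + (2573,116)
step 7: (29767, 1342)  from 5·(5390,243) + (2817,127)
(x₁, y₁) = (29767, 1342);  29767² − 492·1342² = 1 ✓
(29767+1342√492)^2 = 1772148577 + 79894628√492
(29767+1342√492)^3 = 105503093353351 + 4756446782010√492
(29767+1342√492)^4 = 6281021157926249857 + 283170302640288712√492

29767 1342
1772148577 79894628
105503093353351 4756446782010
6281021157926249857 283170302640288712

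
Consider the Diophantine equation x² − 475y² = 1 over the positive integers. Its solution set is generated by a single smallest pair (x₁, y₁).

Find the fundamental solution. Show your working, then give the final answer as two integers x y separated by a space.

57799 2652

[21; 1,3,1,6,2,6,1,3,1,42] for √475; ℓ=10 ⇒ convergent index 9
a_0=21:  p_0=21·1+0=21,  q_0=21·0+1=1
…
a_3=1:  p_3=1·87+22=109,  q_3=1·4+1=5
a_4=6:  p_4=6·109+87=741,  q_4=6·5+4=34
…
a_7=1:  p_7=1·10287+1591=11878,  q_7=1·472+73=545
a_8=3:  p_8=3·11878+10287=45921,  q_8=3·545+472=2107
a_9=1:  p_9=1·45921+11878=57799,  q_9=1·2107+545=2652
(x₁, y₁) = (57799, 2652);  57799² − 475·2652² = 1 ✓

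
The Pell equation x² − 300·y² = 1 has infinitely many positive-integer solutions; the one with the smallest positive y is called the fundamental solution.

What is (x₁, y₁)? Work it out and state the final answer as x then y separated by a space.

√300 → a₀=17, period (3,8,3,34); ℓ=4 even so k=3
i=0: a=17 ⇒ p=17, q=1
i=1: a=3 ⇒ p=52, q=3
i=2: a=8 ⇒ p=433, q=25
i=3: a=3 ⇒ p=1351, q=78
→ (1351, 78).  Check: 1351²=1825201, 300·78²=1825200, difference 1.

1351 78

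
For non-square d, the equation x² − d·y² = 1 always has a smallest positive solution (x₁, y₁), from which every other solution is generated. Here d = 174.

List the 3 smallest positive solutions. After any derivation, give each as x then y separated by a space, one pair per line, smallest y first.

1451 110
4210801 319220
12219743051 926376330

√174 = [13; 5,4,5,26, …], period ℓ=4 (even) → k=3
k=0  a_k=13  p_k/q_k = 13/1
…
k=2  a_k=4  p_k/q_k = 277/21
k=3  a_k=5  p_k/q_k = 1451/110
→ (1451, 110).  Check: 1451²=2105401, 174·110²=2105400, difference 1.
k=2:  x_2 = 1451·1451+174·110·110 = 4210801,  y_2 = 1451·110+110·1451 = 319220
k=3:  x_3 = 1451·4210801+174·110·319220 = 12219743051,  y_3 = 1451·319220+110·4210801 = 926376330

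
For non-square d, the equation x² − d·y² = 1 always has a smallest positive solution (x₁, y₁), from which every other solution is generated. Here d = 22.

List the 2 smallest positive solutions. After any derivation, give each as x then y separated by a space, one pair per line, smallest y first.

197 42
77617 16548

d=22: √d = [4; 1,2,4,2,1,8] (ℓ=6, even), read p_5/q_5
k=0  a_k=4  p_k/q_k = 4/1
k=1  a_k=1  p_k/q_k = 5/1
…
k=4  a_k=2  p_k/q_k = 136/29
k=5  a_k=1  p_k/q_k = 197/42
(x₁, y₁) = (197, 42);  197² − 22·42² = 1 ✓
(197+42√22)^2 = 77617 + 16548√22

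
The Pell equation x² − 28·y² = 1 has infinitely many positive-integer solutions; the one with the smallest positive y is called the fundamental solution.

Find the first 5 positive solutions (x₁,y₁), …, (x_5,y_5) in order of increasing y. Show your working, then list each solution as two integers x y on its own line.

127 24
32257 6096
8193151 1548360
2081028097 393277344
528572943487 99890897016

d=28: √d = [5; 3,2,3,10] (ℓ=4, even), read p_3/q_3
a_0=5:  p_0=5·1+0=5,  q_0=5·0+1=1
a_1=3:  p_1=3·5+1=16,  q_1=3·1+0=3
a_2=2:  p_2=2·16+5=37,  q_2=2·3+1=7
a_3=3:  p_3=3·37+16=127,  q_3=3·7+3=24
→ (127, 24).  Check: 127²=16129, 28·24²=16128, difference 1.
(x_2, y_2) = (127·127 + 28·24·24, 127·24 + 24·127) = (32257, 6096)
(x_3, y_3) = (127·32257 + 28·24·6096, 127·6096 + 24·32257) = (8193151, 1548360)
(x_4, y_4) = (127·8193151 + 28·24·1548360, 127·1548360 + 24·8193151) = (2081028097, 393277344)
(x_5, y_5) = (127·2081028097 + 28·24·393277344, 127·393277344 + 24·2081028097) = (528572943487, 99890897016)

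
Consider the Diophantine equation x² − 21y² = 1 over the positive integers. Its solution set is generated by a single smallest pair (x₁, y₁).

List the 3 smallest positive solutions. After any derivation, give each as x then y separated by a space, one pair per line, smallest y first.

55 12
6049 1320
665335 145188

√21 → a₀=4, period (1,1,2,1,1,8); ℓ=6 even so k=5
a_0=4:  p_0=4·1+0=4,  q_0=4·0+1=1
…
a_3=2:  p_3=2·9+5=23,  q_3=2·2+1=5
a_4=1:  p_4=1·23+9=32,  q_4=1·5+2=7
a_5=1:  p_5=1·32+23=55,  q_5=1·7+5=12
fundamental: x₁=55, y₁=12  (since 3025 − 21·144 = 1)
(x_2, y_2) = (55·55 + 21·12·12, 55·12 + 12·55) = (6049, 1320)
(x_3, y_3) = (55·6049 + 21·12·1320, 55·1320 + 12·6049) = (665335, 145188)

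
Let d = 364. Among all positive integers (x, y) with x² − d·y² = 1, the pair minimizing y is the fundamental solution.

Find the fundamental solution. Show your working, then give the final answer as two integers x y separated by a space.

√364 = [19; 12,1,2,3,1,8,1,3,2,1,12,38, …], period ℓ=12 (even) → k=11
k=0  a_k=19  p_k/q_k = 19/1
…
k=3  a_k=2  p_k/q_k = 725/38
k=4  a_k=3  p_k/q_k = 2423/127
k=5  a_k=1  p_k/q_k = 3148/165
…
k=10  a_k=1  p_k/q_k = 390371/20461
k=11  a_k=12  p_k/q_k = 4954951/259710
(x₁, y₁) = (4954951, 259710);  4954951² − 364·259710² = 1 ✓

4954951 259710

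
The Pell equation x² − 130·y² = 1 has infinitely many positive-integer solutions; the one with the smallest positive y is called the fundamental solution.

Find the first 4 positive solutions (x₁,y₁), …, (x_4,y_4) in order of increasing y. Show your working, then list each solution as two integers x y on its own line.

[11; 2,2,22] for √130; ℓ=3 ⇒ convergent index 5
a_0=11:  p_0=11·1+0=11,  q_0=11·0+1=1
a_1=2:  p_1=2·11+1=23,  q_1=2·1+0=2
…
a_3=22:  p_3=22·57+23=1277,  q_3=22·5+2=112
a_4=2:  p_4=2·1277+57=2611,  q_4=2·112+5=229
a_5=2:  p_5=2·2611+1277=6499,  q_5=2·229+112=570
(x₁, y₁) = (6499, 570);  6499² − 130·570² = 1 ✓
k=2:  x_2 = 6499·6499+130·570·570 = 84474001,  y_2 = 6499·570+570·6499 = 7408860
k=3:  x_3 = 6499·84474001+130·570·7408860 = 1097993058499,  y_3 = 6499·7408860+570·84474001 = 96300361710
k=4:  x_4 = 6499·1097993058499+130·570·96300361710 = 14271713689896001,  y_4 = 6499·96300361710+570·1097993058499 = 1251712094097720

6499 570
84474001 7408860
1097993058499 96300361710
14271713689896001 1251712094097720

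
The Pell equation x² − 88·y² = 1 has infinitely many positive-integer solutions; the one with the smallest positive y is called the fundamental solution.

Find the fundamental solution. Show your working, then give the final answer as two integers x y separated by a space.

197 21

[9; 2,1,1,1,2,18] for √88; ℓ=6 ⇒ convergent index 5
i=0: a=9 ⇒ p=9, q=1
i=1: a=2 ⇒ p=19, q=2
i=2: a=1 ⇒ p=28, q=3
i=3: a=1 ⇒ p=47, q=5
i=4: a=1 ⇒ p=75, q=8
i=5: a=2 ⇒ p=197, q=21
(x₁, y₁) = (197, 21);  197² − 88·21² = 1 ✓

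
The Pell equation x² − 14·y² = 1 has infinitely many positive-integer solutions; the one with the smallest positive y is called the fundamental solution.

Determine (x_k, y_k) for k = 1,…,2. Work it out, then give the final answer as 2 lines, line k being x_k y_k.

√14 = [3; 1,2,1,6, …], period ℓ=4 (even) → k=3
a_0=3:  p_0=3·1+0=3,  q_0=3·0+1=1
…
a_2=2:  p_2=2·4+3=11,  q_2=2·1+1=3
a_3=1:  p_3=1·11+4=15,  q_3=1·3+1=4
fundamental: x₁=15, y₁=4  (since 225 − 14·16 = 1)
k=2:  x_2 = 15·15+14·4·4 = 449,  y_2 = 15·4+4·15 = 120

15 4
449 120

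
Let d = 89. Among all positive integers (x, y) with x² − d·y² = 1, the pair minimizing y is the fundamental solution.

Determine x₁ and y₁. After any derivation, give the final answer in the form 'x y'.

500001 53000

√89 → a₀=9, period (2,3,3,2,18); ℓ=5 odd so k=9
a_0=9:  p_0=9·1+0=9,  q_0=9·0+1=1
…
a_2=3:  p_2=3·19+9=66,  q_2=3·2+1=7
a_3=3:  p_3=3·66+19=217,  q_3=3·7+2=23
a_4=2:  p_4=2·217+66=500,  q_4=2·23+7=53
…
a_6=2:  p_6=2·9217+500=18934,  q_6=2·977+53=2007
a_7=3:  p_7=3·18934+9217=66019,  q_7=3·2007+977=6998
a_8=3:  p_8=3·66019+18934=216991,  q_8=3·6998+2007=23001
a_9=2:  p_9=2·216991+66019=500001,  q_9=2·23001+6998=53000
(x₁, y₁) = (500001, 53000);  500001² − 89·53000² = 1 ✓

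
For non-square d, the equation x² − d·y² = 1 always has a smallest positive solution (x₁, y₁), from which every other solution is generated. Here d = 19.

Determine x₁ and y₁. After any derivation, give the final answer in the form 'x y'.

170 39

√19 → a₀=4, period (2,1,3,1,2,8); ℓ=6 even so k=5
step 0: (4, 1)  from 4·(1,0) + (0,1)
step 1: (9, 2)  from 2·(4,1) + (1,0)
…
step 4: (61, 14)  from 1·(48,11) + (13,3)
step 5: (170, 39)  from 2·(61,14) + (48,11)
→ (170, 39).  Check: 170²=28900, 19·39²=28899, difference 1.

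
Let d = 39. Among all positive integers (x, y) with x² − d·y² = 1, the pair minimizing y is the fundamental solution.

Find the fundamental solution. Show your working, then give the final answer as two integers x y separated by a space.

[6; 4,12] for √39; ℓ=2 ⇒ convergent index 1
k=0  a_k=6  p_k/q_k = 6/1
k=1  a_k=4  p_k/q_k = 25/4
(x₁, y₁) = (25, 4);  25² − 39·4² = 1 ✓

25 4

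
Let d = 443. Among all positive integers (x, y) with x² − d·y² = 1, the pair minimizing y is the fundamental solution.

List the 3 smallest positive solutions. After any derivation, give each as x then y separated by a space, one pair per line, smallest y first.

442 21
390727 18564
345402226 16410555

√443 = [21; 21,42, …], period ℓ=2 (even) → k=1
a_0=21:  p_0=21·1+0=21,  q_0=21·0+1=1
a_1=21:  p_1=21·21+1=442,  q_1=21·1+0=21
→ (442, 21).  Check: 442²=195364, 443·21²=195363, difference 1.
k=2:  x_2 = 442·442+443·21·21 = 390727,  y_2 = 442·21+21·442 = 18564
k=3:  x_3 = 442·390727+443·21·18564 = 345402226,  y_3 = 442·18564+21·390727 = 16410555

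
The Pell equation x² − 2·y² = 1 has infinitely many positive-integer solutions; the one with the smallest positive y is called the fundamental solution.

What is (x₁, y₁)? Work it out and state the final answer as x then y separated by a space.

3 2

d=2: √d = [1; 2] (ℓ=1, odd), read p_1/q_1
k=0  a_k=1  p_k/q_k = 1/1
k=1  a_k=2  p_k/q_k = 3/2
(x₁, y₁) = (3, 2);  3² − 2·2² = 1 ✓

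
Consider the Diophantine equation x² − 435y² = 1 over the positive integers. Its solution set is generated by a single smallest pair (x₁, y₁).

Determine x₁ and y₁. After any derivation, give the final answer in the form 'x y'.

[20; 1,5,1,40] for √435; ℓ=4 ⇒ convergent index 3
a_0=20:  p_0=20·1+0=20,  q_0=20·0+1=1
…
a_2=5:  p_2=5·21+20=125,  q_2=5·1+1=6
a_3=1:  p_3=1·125+21=146,  q_3=1·6+1=7
fundamental: x₁=146, y₁=7  (since 21316 − 435·49 = 1)

146 7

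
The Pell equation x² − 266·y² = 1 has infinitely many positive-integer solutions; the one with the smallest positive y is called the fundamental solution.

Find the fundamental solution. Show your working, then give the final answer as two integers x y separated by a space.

√266 → a₀=16, period (3,4,3,32); ℓ=4 even so k=3
k=0  a_k=16  p_k/q_k = 16/1
…
k=2  a_k=4  p_k/q_k = 212/13
k=3  a_k=3  p_k/q_k = 685/42
(x₁, y₁) = (685, 42);  685² − 266·42² = 1 ✓

685 42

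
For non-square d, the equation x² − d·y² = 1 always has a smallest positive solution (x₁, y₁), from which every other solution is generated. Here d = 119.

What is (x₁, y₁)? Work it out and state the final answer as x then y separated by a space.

d=119: √d = [10; 1,9,1,20] (ℓ=4, even), read p_3/q_3
i=0: a=10 ⇒ p=10, q=1
…
i=2: a=9 ⇒ p=109, q=10
i=3: a=1 ⇒ p=120, q=11
(x₁, y₁) = (120, 11);  120² − 119·11² = 1 ✓

120 11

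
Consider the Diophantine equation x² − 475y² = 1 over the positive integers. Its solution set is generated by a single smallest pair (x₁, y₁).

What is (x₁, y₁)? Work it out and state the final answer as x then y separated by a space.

[21; 1,3,1,6,2,6,1,3,1,42] for √475; ℓ=10 ⇒ convergent index 9
k=0  a_k=21  p_k/q_k = 21/1
k=1  a_k=1  p_k/q_k = 22/1
k=2  a_k=3  p_k/q_k = 87/4
k=3  a_k=1  p_k/q_k = 109/5
…
k=6  a_k=6  p_k/q_k = 10287/472
…
k=8  a_k=3  p_k/q_k = 45921/2107
k=9  a_k=1  p_k/q_k = 57799/2652
fundamental: x₁=57799, y₁=2652  (since 3340724401 − 475·7033104 = 1)

57799 2652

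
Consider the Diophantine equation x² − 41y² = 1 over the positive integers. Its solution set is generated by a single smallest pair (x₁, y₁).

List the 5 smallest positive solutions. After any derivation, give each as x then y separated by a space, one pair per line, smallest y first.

√41 = [6; 2,2,12, …], period ℓ=3 (odd) → k=5
k=0  a_k=6  p_k/q_k = 6/1
k=1  a_k=2  p_k/q_k = 13/2
…
k=4  a_k=2  p_k/q_k = 826/129
k=5  a_k=2  p_k/q_k = 2049/320
→ (2049, 320).  Check: 2049²=4198401, 41·320²=4198400, difference 1.
k=2:  x_2 = 2049·2049+41·320·320 = 8396801,  y_2 = 2049·320+320·2049 = 1311360
k=3:  x_3 = 2049·8396801+41·320·1311360 = 34410088449,  y_3 = 2049·1311360+320·8396801 = 5373952960
k=4:  x_4 = 2049·34410088449+41·320·5373952960 = 141012534067201,  y_4 = 2049·5373952960+320·34410088449 = 22022457918720
k=5:  x_5 = 2049·141012534067201+41·320·22022457918720 = 577869330197301249,  y_5 = 2049·22022457918720+320·141012534067201 = 90248027176961600

2049 320
8396801 1311360
34410088449 5373952960
141012534067201 22022457918720
577869330197301249 90248027176961600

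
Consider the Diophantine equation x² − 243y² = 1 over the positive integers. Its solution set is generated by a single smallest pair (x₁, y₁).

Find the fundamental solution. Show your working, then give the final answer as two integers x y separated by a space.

70226 4505

[15; 1,1,2,3,15,3,2,1,1,30] for √243; ℓ=10 ⇒ convergent index 9
i=0: a=15 ⇒ p=15, q=1
i=1: a=1 ⇒ p=16, q=1
…
i=3: a=2 ⇒ p=78, q=5
…
i=5: a=15 ⇒ p=4053, q=260
i=6: a=3 ⇒ p=12424, q=797
i=7: a=2 ⇒ p=28901, q=1854
i=8: a=1 ⇒ p=41325, q=2651
i=9: a=1 ⇒ p=70226, q=4505
→ (70226, 4505).  Check: 70226²=4931691076, 243·4505²=4931691075, difference 1.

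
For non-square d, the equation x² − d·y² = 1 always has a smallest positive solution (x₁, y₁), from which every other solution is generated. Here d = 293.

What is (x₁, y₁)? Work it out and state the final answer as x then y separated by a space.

√293 = [17; 8,1,1,8,34, …], period ℓ=5 (odd) → k=9
step 0: (17, 1)  from 17·(1,0) + (0,1)
step 1: (137, 8)  from 8·(17,1) + (1,0)
step 2: (154, 9)  from 1·(137,8) + (17,1)
step 3: (291, 17)  from 1·(154,9) + (137,8)
step 4: (2482, 145)  from 8·(291,17) + (154,9)
…
step 7: (764593, 44668)  from 1·(679914,39721) + (84679,4947)
step 8: (1444507, 84389)  from 1·(764593,44668) + (679914,39721)
step 9: (12320649, 719780)  from 8·(1444507,84389) + (764593,44668)
fundamental: x₁=12320649, y₁=719780  (since 151798391781201 − 293·518083248400 = 1)

12320649 719780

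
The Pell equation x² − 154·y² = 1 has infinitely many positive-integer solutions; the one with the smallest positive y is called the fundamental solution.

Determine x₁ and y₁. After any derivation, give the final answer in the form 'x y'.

d=154: √d = [12; 2,2,3,1,2,1,3,2,2,24] (ℓ=10, even), read p_9/q_9
step 0: (12, 1)  from 12·(1,0) + (0,1)
step 1: (25, 2)  from 2·(12,1) + (1,0)
…
step 6: (1030, 83)  from 1·(757,61) + (273,22)
step 7: (3847, 310)  from 3·(1030,83) + (757,61)
step 8: (8724, 703)  from 2·(3847,310) + (1030,83)
step 9: (21295, 1716)  from 2·(8724,703) + (3847,310)
(x₁, y₁) = (21295, 1716);  21295² − 154·1716² = 1 ✓

21295 1716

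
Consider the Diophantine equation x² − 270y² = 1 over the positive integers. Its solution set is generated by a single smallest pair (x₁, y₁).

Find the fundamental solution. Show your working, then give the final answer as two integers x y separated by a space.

[16; 2,3,6,3,2,32] for √270; ℓ=6 ⇒ convergent index 5
step 0: (16, 1)  from 16·(1,0) + (0,1)
…
step 4: (2284, 139)  from 3·(723,44) + (115,7)
step 5: (5291, 322)  from 2·(2284,139) + (723,44)
(x₁, y₁) = (5291, 322);  5291² − 270·322² = 1 ✓

5291 322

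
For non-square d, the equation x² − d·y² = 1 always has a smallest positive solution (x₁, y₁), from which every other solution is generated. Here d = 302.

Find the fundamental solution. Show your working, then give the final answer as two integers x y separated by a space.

4276623 246092

√302 → a₀=17, period (2,1,1,1,4,…,1,2,34); ℓ=16 even so k=15
step 0: (17, 1)  from 17·(1,0) + (0,1)
…
step 2: (52, 3)  from 1·(35,2) + (17,1)
step 3: (87, 5)  from 1·(52,3) + (35,2)
…
step 10: (107675, 6196)  from 2·(36581,2105) + (34513,1986)
…
step 13: (1042237, 59974)  from 1·(574956,33085) + (467281,26889)
step 14: (1617193, 93059)  from 1·(1042237,59974) + (574956,33085)
step 15: (4276623, 246092)  from 2·(1617193,93059) + (1042237,59974)
fundamental: x₁=4276623, y₁=246092  (since 18289504284129 − 302·60561272464 = 1)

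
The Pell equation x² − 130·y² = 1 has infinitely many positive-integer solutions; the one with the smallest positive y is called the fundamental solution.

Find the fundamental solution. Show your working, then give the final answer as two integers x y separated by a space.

6499 570

d=130: √d = [11; 2,2,22] (ℓ=3, odd), read p_5/q_5
a_0=11:  p_0=11·1+0=11,  q_0=11·0+1=1
a_1=2:  p_1=2·11+1=23,  q_1=2·1+0=2
…
a_3=22:  p_3=22·57+23=1277,  q_3=22·5+2=112
a_4=2:  p_4=2·1277+57=2611,  q_4=2·112+5=229
a_5=2:  p_5=2·2611+1277=6499,  q_5=2·229+112=570
→ (6499, 570).  Check: 6499²=42237001, 130·570²=42237000, difference 1.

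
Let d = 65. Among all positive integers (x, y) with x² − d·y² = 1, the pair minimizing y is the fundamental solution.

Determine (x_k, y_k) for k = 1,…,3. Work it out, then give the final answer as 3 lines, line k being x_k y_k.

129 16
33281 4128
8586369 1065008

d=65: √d = [8; 16] (ℓ=1, odd), read p_1/q_1
i=0: a=8 ⇒ p=8, q=1
i=1: a=16 ⇒ p=129, q=16
(x₁, y₁) = (129, 16);  129² − 65·16² = 1 ✓
(x_2, y_2) = (129·129 + 65·16·16, 129·16 + 16·129) = (33281, 4128)
(x_3, y_3) = (129·33281 + 65·16·4128, 129·4128 + 16·33281) = (8586369, 1065008)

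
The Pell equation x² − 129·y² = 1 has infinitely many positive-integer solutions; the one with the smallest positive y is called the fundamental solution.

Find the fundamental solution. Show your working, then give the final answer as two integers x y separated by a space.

[11; 2,1,3,1,6,1,3,1,2,22] for √129; ℓ=10 ⇒ convergent index 9
a_0=11:  p_0=11·1+0=11,  q_0=11·0+1=1
…
a_2=1:  p_2=1·23+11=34,  q_2=1·2+1=3
a_3=3:  p_3=3·34+23=125,  q_3=3·3+2=11
a_4=1:  p_4=1·125+34=159,  q_4=1·11+3=14
…
a_7=3:  p_7=3·1238+1079=4793,  q_7=3·109+95=422
a_8=1:  p_8=1·4793+1238=6031,  q_8=1·422+109=531
a_9=2:  p_9=2·6031+4793=16855,  q_9=2·531+422=1484
(x₁, y₁) = (16855, 1484);  16855² − 129·1484² = 1 ✓

16855 1484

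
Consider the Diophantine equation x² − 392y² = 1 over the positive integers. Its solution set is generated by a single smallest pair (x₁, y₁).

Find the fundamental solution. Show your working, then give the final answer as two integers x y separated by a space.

99 5

√392 → a₀=19, period (1,3,1,38); ℓ=4 even so k=3
k=0  a_k=19  p_k/q_k = 19/1
k=1  a_k=1  p_k/q_k = 20/1
k=2  a_k=3  p_k/q_k = 79/4
k=3  a_k=1  p_k/q_k = 99/5
fundamental: x₁=99, y₁=5  (since 9801 − 392·25 = 1)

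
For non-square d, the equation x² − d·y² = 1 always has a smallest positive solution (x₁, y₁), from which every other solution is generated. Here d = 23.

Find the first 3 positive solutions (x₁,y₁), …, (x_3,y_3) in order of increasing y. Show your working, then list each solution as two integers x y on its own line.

24 5
1151 240
55224 11515

[4; 1,3,1,8] for √23; ℓ=4 ⇒ convergent index 3
k=0  a_k=4  p_k/q_k = 4/1
k=1  a_k=1  p_k/q_k = 5/1
k=2  a_k=3  p_k/q_k = 19/4
k=3  a_k=1  p_k/q_k = 24/5
(x₁, y₁) = (24, 5);  24² − 23·5² = 1 ✓
(x_2, y_2) = (24·24 + 23·5·5, 24·5 + 5·24) = (1151, 240)
(x_3, y_3) = (24·1151 + 23·5·240, 24·240 + 5·1151) = (55224, 11515)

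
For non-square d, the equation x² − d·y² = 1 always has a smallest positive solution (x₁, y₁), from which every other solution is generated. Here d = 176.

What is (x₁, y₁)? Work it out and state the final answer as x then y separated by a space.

199 15

d=176: √d = [13; 3,1,3,26] (ℓ=4, even), read p_3/q_3
k=0  a_k=13  p_k/q_k = 13/1
k=1  a_k=3  p_k/q_k = 40/3
k=2  a_k=1  p_k/q_k = 53/4
k=3  a_k=3  p_k/q_k = 199/15
(x₁, y₁) = (199, 15);  199² − 176·15² = 1 ✓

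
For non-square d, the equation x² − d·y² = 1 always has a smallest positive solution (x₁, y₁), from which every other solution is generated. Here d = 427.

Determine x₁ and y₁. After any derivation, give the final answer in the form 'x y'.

√427 = [20; 1,1,1,40, …], period ℓ=4 (even) → k=3
k=0  a_k=20  p_k/q_k = 20/1
k=1  a_k=1  p_k/q_k = 21/1
k=2  a_k=1  p_k/q_k = 41/2
k=3  a_k=1  p_k/q_k = 62/3
fundamental: x₁=62, y₁=3  (since 3844 − 427·9 = 1)

62 3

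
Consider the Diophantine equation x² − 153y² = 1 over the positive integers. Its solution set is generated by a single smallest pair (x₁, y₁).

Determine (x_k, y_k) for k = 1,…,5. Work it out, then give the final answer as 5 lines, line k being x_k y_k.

2177 176
9478657 766304
41270070401 3336487440
179689877047297 14527065547456
782369683393860737 63250840057135984

d=153: √d = [12; 2,1,2,2,2,1,2,24] (ℓ=8, even), read p_7/q_7
i=0: a=12 ⇒ p=12, q=1
i=1: a=2 ⇒ p=25, q=2
i=2: a=1 ⇒ p=37, q=3
i=3: a=2 ⇒ p=99, q=8
…
i=5: a=2 ⇒ p=569, q=46
i=6: a=1 ⇒ p=804, q=65
i=7: a=2 ⇒ p=2177, q=176
fundamental: x₁=2177, y₁=176  (since 4739329 − 153·30976 = 1)
(x_2, y_2) = (2177·2177 + 153·176·176, 2177·176 + 176·2177) = (9478657, 766304)
(x_3, y_3) = (2177·9478657 + 153·176·766304, 2177·766304 + 176·9478657) = (41270070401, 3336487440)
(x_4, y_4) = (2177·41270070401 + 153·176·3336487440, 2177·3336487440 + 176·41270070401) = (179689877047297, 14527065547456)
(x_5, y_5) = (2177·179689877047297 + 153·176·14527065547456, 2177·14527065547456 + 176·179689877047297) = (782369683393860737, 63250840057135984)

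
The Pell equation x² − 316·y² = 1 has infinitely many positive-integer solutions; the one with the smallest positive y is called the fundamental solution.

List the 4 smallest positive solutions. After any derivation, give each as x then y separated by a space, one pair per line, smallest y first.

[17; 1,3,2,8,2,3,1,34] for √316; ℓ=8 ⇒ convergent index 7
a_0=17:  p_0=17·1+0=17,  q_0=17·0+1=1
a_1=1:  p_1=1·17+1=18,  q_1=1·1+0=1
a_2=3:  p_2=3·18+17=71,  q_2=3·1+1=4
…
a_4=8:  p_4=8·160+71=1351,  q_4=8·9+4=76
a_5=2:  p_5=2·1351+160=2862,  q_5=2·76+9=161
a_6=3:  p_6=3·2862+1351=9937,  q_6=3·161+76=559
a_7=1:  p_7=1·9937+2862=12799,  q_7=1·559+161=720
→ (12799, 720).  Check: 12799²=163814401, 316·720²=163814400, difference 1.
(x_2, y_2) = (12799·12799 + 316·720·720, 12799·720 + 720·12799) = (327628801, 18430560)
(x_3, y_3) = (12799·327628801 + 316·720·18430560, 12799·18430560 + 720·327628801) = (8386642035199, 471785474160)
(x_4, y_4) = (12799·8386642035199 + 316·720·471785474160, 12799·471785474160 + 720·8386642035199) = (214681262489395201, 12076764549117120)

12799 720
327628801 18430560
8386642035199 471785474160
214681262489395201 12076764549117120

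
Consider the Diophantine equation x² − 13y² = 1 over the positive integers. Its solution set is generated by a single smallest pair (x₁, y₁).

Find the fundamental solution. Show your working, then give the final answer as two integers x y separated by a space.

649 180

d=13: √d = [3; 1,1,1,1,6] (ℓ=5, odd), read p_9/q_9
step 0: (3, 1)  from 3·(1,0) + (0,1)
step 1: (4, 1)  from 1·(3,1) + (1,0)
…
step 3: (11, 3)  from 1·(7,2) + (4,1)
…
step 6: (137, 38)  from 1·(119,33) + (18,5)
step 7: (256, 71)  from 1·(137,38) + (119,33)
step 8: (393, 109)  from 1·(256,71) + (137,38)
step 9: (649, 180)  from 1·(393,109) + (256,71)
(x₁, y₁) = (649, 180);  649² − 13·180² = 1 ✓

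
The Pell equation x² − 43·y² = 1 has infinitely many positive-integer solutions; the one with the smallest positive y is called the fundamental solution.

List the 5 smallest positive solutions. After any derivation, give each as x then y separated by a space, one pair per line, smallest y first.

√43 → a₀=6, period (1,1,3,1,5,1,3,1,1,12); ℓ=10 even so k=9
step 0: (6, 1)  from 6·(1,0) + (0,1)
…
step 2: (13, 2)  from 1·(7,1) + (6,1)
…
step 4: (59, 9)  from 1·(46,7) + (13,2)
…
step 6: (400, 61)  from 1·(341,52) + (59,9)
step 7: (1541, 235)  from 3·(400,61) + (341,52)
step 8: (1941, 296)  from 1·(1541,235) + (400,61)
step 9: (3482, 531)  from 1·(1941,296) + (1541,235)
→ (3482, 531).  Check: 3482²=12124324, 43·531²=12124323, difference 1.
(3482+531√43)^2 = 24248647 + 3697884√43
(3482+531√43)^3 = 168867574226 + 25752063645√43
(3482+531√43)^4 = 1175993762661217 + 179337367525896√43
(3482+531√43)^5 = 8189620394305140962 + 1248905401698276099√43

3482 531
24248647 3697884
168867574226 25752063645
1175993762661217 179337367525896
8189620394305140962 1248905401698276099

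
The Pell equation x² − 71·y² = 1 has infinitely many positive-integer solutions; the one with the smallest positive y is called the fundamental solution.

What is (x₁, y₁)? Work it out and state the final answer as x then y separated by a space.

d=71: √d = [8; 2,2,1,7,1,2,2,16] (ℓ=8, even), read p_7/q_7
step 0: (8, 1)  from 8·(1,0) + (0,1)
step 1: (17, 2)  from 2·(8,1) + (1,0)
…
step 3: (59, 7)  from 1·(42,5) + (17,2)
step 4: (455, 54)  from 7·(59,7) + (42,5)
…
step 6: (1483, 176)  from 2·(514,61) + (455,54)
step 7: (3480, 413)  from 2·(1483,176) + (514,61)
→ (3480, 413).  Check: 3480²=12110400, 71·413²=12110399, difference 1.

3480 413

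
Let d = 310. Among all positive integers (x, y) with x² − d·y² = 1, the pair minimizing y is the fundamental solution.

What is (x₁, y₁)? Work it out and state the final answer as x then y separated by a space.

d=310: √d = [17; 1,1,1,1,5,…,1,1,34] (ℓ=16, even), read p_15/q_15
step 0: (17, 1)  from 17·(1,0) + (0,1)
step 1: (18, 1)  from 1·(17,1) + (1,0)
step 2: (35, 2)  from 1·(18,1) + (17,1)
…
step 9: (7747, 440)  from 1·(5687,323) + (2060,117)
…
step 13: (333702, 18953)  from 1·(181315,10298) + (152387,8655)
step 14: (515017, 29251)  from 1·(333702,18953) + (181315,10298)
step 15: (848719, 48204)  from 1·(515017,29251) + (333702,18953)
fundamental: x₁=848719, y₁=48204  (since 720323940961 − 310·2323625616 = 1)

848719 48204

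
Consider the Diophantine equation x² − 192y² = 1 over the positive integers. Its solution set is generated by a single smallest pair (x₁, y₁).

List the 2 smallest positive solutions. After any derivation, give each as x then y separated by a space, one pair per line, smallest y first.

97 7
18817 1358

√192 → a₀=13, period (1,5,1,26); ℓ=4 even so k=3
i=0: a=13 ⇒ p=13, q=1
…
i=2: a=5 ⇒ p=83, q=6
i=3: a=1 ⇒ p=97, q=7
(x₁, y₁) = (97, 7);  97² − 192·7² = 1 ✓
(97+7√192)^2 = 18817 + 1358√192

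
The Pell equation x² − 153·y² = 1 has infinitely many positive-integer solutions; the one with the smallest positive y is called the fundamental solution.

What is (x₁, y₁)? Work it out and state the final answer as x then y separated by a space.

2177 176

√153 = [12; 2,1,2,2,2,1,2,24, …], period ℓ=8 (even) → k=7
k=0  a_k=12  p_k/q_k = 12/1
…
k=2  a_k=1  p_k/q_k = 37/3
…
k=5  a_k=2  p_k/q_k = 569/46
k=6  a_k=1  p_k/q_k = 804/65
k=7  a_k=2  p_k/q_k = 2177/176
(x₁, y₁) = (2177, 176);  2177² − 153·176² = 1 ✓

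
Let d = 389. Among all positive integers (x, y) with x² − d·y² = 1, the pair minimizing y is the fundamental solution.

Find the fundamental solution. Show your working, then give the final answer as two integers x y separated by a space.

√389 = [19; 1,2,1,1,1,1,2,1,38, …], period ℓ=9 (odd) → k=17
a_0=19:  p_0=19·1+0=19,  q_0=19·0+1=1
a_1=1:  p_1=1·19+1=20,  q_1=1·1+0=1
a_2=2:  p_2=2·20+19=59,  q_2=2·1+1=3
a_3=1:  p_3=1·59+20=79,  q_3=1·3+1=4
a_4=1:  p_4=1·79+59=138,  q_4=1·4+3=7
a_5=1:  p_5=1·138+79=217,  q_5=1·7+4=11
a_6=1:  p_6=1·217+138=355,  q_6=1·11+7=18
a_7=2:  p_7=2·355+217=927,  q_7=2·18+11=47
a_8=1:  p_8=1·927+355=1282,  q_8=1·47+18=65
a_9=38:  p_9=38·1282+927=49643,  q_9=38·65+47=2517
a_10=1:  p_10=1·49643+1282=50925,  q_10=1·2517+65=2582
a_11=2:  p_11=2·50925+49643=151493,  q_11=2·2582+2517=7681
a_12=1:  p_12=1·151493+50925=202418,  q_12=1·7681+2582=10263
a_13=1:  p_13=1·202418+151493=353911,  q_13=1·10263+7681=17944
a_14=1:  p_14=1·353911+202418=556329,  q_14=1·17944+10263=28207
a_15=1:  p_15=1·556329+353911=910240,  q_15=1·28207+17944=46151
a_16=2:  p_16=2·910240+556329=2376809,  q_16=2·46151+28207=120509
a_17=1:  p_17=1·2376809+910240=3287049,  q_17=1·120509+46151=166660
→ (3287049, 166660).  Check: 3287049²=10804691128401, 389·166660²=10804691128400, difference 1.

3287049 166660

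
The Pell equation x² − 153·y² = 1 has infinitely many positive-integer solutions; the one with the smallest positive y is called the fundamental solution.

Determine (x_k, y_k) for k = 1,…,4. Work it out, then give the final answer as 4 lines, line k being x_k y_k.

2177 176
9478657 766304
41270070401 3336487440
179689877047297 14527065547456

√153 → a₀=12, period (2,1,2,2,2,1,2,24); ℓ=8 even so k=7
k=0  a_k=12  p_k/q_k = 12/1
k=1  a_k=2  p_k/q_k = 25/2
k=2  a_k=1  p_k/q_k = 37/3
k=3  a_k=2  p_k/q_k = 99/8
…
k=5  a_k=2  p_k/q_k = 569/46
k=6  a_k=1  p_k/q_k = 804/65
k=7  a_k=2  p_k/q_k = 2177/176
(x₁, y₁) = (2177, 176);  2177² − 153·176² = 1 ✓
k=2:  x_2 = 2177·2177+153·176·176 = 9478657,  y_2 = 2177·176+176·2177 = 766304
k=3:  x_3 = 2177·9478657+153·176·766304 = 41270070401,  y_3 = 2177·766304+176·9478657 = 3336487440
k=4:  x_4 = 2177·41270070401+153·176·3336487440 = 179689877047297,  y_4 = 2177·3336487440+176·41270070401 = 14527065547456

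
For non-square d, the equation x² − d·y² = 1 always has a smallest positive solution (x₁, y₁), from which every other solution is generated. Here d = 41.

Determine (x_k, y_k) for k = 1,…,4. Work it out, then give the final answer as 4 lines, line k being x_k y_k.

[6; 2,2,12] for √41; ℓ=3 ⇒ convergent index 5
step 0: (6, 1)  from 6·(1,0) + (0,1)
…
step 2: (32, 5)  from 2·(13,2) + (6,1)
…
step 4: (826, 129)  from 2·(397,62) + (32,5)
step 5: (2049, 320)  from 2·(826,129) + (397,62)
→ (2049, 320).  Check: 2049²=4198401, 41·320²=4198400, difference 1.
(2049+320√41)^2 = 8396801 + 1311360√41
(2049+320√41)^3 = 34410088449 + 5373952960√41
(2049+320√41)^4 = 141012534067201 + 22022457918720√41

2049 320
8396801 1311360
34410088449 5373952960
141012534067201 22022457918720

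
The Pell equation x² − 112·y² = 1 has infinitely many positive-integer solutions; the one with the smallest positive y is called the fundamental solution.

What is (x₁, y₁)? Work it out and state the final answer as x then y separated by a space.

127 12

√112 = [10; 1,1,2,1,1,20, …], period ℓ=6 (even) → k=5
step 0: (10, 1)  from 10·(1,0) + (0,1)
…
step 4: (74, 7)  from 1·(53,5) + (21,2)
step 5: (127, 12)  from 1·(74,7) + (53,5)
fundamental: x₁=127, y₁=12  (since 16129 − 112·144 = 1)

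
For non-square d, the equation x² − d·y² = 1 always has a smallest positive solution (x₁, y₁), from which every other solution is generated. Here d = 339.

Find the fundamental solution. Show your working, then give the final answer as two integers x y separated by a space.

d=339: √d = [18; 2,2,2,1,17,1,2,2,2,36] (ℓ=10, even), read p_9/q_9
k=0  a_k=18  p_k/q_k = 18/1
…
k=2  a_k=2  p_k/q_k = 92/5
…
k=4  a_k=1  p_k/q_k = 313/17
…
k=7  a_k=2  p_k/q_k = 17252/937
k=8  a_k=2  p_k/q_k = 40359/2192
k=9  a_k=2  p_k/q_k = 97970/5321
→ (97970, 5321).  Check: 97970²=9598120900, 339·5321²=9598120899, difference 1.

97970 5321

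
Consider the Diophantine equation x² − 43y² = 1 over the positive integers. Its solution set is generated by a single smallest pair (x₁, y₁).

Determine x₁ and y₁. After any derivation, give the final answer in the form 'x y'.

3482 531

d=43: √d = [6; 1,1,3,1,5,1,3,1,1,12] (ℓ=10, even), read p_9/q_9
k=0  a_k=6  p_k/q_k = 6/1
…
k=2  a_k=1  p_k/q_k = 13/2
…
k=6  a_k=1  p_k/q_k = 400/61
…
k=8  a_k=1  p_k/q_k = 1941/296
k=9  a_k=1  p_k/q_k = 3482/531
→ (3482, 531).  Check: 3482²=12124324, 43·531²=12124323, difference 1.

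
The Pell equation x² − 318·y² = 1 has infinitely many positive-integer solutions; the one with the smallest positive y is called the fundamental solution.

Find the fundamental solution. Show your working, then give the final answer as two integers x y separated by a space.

107 6

√318 = [17; 1,4,1,34, …], period ℓ=4 (even) → k=3
i=0: a=17 ⇒ p=17, q=1
i=1: a=1 ⇒ p=18, q=1
i=2: a=4 ⇒ p=89, q=5
i=3: a=1 ⇒ p=107, q=6
→ (107, 6).  Check: 107²=11449, 318·6²=11448, difference 1.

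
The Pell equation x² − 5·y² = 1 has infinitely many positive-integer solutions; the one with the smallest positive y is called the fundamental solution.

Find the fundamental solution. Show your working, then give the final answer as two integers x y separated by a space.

√5 = [2; 4, …], period ℓ=1 (odd) → k=1
k=0  a_k=2  p_k/q_k = 2/1
k=1  a_k=4  p_k/q_k = 9/4
→ (9, 4).  Check: 9²=81, 5·4²=80, difference 1.

9 4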